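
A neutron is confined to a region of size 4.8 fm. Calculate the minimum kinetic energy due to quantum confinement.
224.840 keV

Using the uncertainty principle:

1. Position uncertainty: Δx ≈ 4.800e-15 m
2. Minimum momentum uncertainty: Δp = ℏ/(2Δx) = 1.099e-20 kg·m/s
3. Minimum kinetic energy:
   KE = (Δp)²/(2m) = (1.099e-20)²/(2 × 1.675e-27 kg)
   KE = 3.602e-14 J = 224.840 keV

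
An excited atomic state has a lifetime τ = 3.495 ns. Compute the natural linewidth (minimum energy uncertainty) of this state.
94.165 neV

Using the energy-time uncertainty principle:
ΔEΔt ≥ ℏ/2

The lifetime τ represents the time uncertainty Δt.
The natural linewidth (minimum energy uncertainty) is:

ΔE = ℏ/(2τ)
ΔE = (1.055e-34 J·s) / (2 × 3.495e-09 s)
ΔE = 1.509e-26 J = 94.165 neV

This natural linewidth limits the precision of spectroscopic measurements.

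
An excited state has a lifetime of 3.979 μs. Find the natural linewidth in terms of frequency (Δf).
19.999 kHz

Using the energy-time uncertainty principle and E = hf:
ΔEΔt ≥ ℏ/2
hΔf·Δt ≥ ℏ/2

The minimum frequency uncertainty is:
Δf = ℏ/(2hτ) = 1/(4πτ)
Δf = 1/(4π × 3.979e-06 s)
Δf = 2.000e+04 Hz = 19.999 kHz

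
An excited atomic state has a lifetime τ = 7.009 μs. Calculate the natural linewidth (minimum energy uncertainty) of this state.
46.955 peV

Using the energy-time uncertainty principle:
ΔEΔt ≥ ℏ/2

The lifetime τ represents the time uncertainty Δt.
The natural linewidth (minimum energy uncertainty) is:

ΔE = ℏ/(2τ)
ΔE = (1.055e-34 J·s) / (2 × 7.009e-06 s)
ΔE = 7.523e-30 J = 46.955 peV

This natural linewidth limits the precision of spectroscopic measurements.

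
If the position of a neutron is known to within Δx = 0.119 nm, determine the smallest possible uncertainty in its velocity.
264.547 m/s

Using the Heisenberg uncertainty principle and Δp = mΔv:
ΔxΔp ≥ ℏ/2
Δx(mΔv) ≥ ℏ/2

The minimum uncertainty in velocity is:
Δv_min = ℏ/(2mΔx)
Δv_min = (1.055e-34 J·s) / (2 × 1.675e-27 kg × 1.190e-10 m)
Δv_min = 2.645e+02 m/s = 264.547 m/s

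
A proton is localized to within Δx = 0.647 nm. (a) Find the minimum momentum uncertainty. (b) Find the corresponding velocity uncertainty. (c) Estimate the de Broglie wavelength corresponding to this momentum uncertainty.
(a) Δp_min = 8.150 × 10^-26 kg·m/s
(b) Δv_min = 48.724 m/s
(c) λ_dB = 8.130 nm

Step-by-step:

(a) From the uncertainty principle:
Δp_min = ℏ/(2Δx) = (1.055e-34 J·s)/(2 × 6.470e-10 m) = 8.150e-26 kg·m/s

(b) The velocity uncertainty:
Δv = Δp/m = (8.150e-26 kg·m/s)/(1.673e-27 kg) = 4.872e+01 m/s = 48.724 m/s

(c) The de Broglie wavelength for this momentum:
λ = h/p = (6.626e-34 J·s)/(8.150e-26 kg·m/s) = 8.130e-09 m = 8.130 nm

Note: The de Broglie wavelength is comparable to the localization size, as expected from wave-particle duality.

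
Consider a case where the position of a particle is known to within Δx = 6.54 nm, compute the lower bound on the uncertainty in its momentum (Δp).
8.062 × 10^-27 kg·m/s

Using the Heisenberg uncertainty principle:
ΔxΔp ≥ ℏ/2

The minimum uncertainty in momentum is:
Δp_min = ℏ/(2Δx)
Δp_min = (1.055e-34 J·s) / (2 × 6.540e-09 m)
Δp_min = 8.062e-27 kg·m/s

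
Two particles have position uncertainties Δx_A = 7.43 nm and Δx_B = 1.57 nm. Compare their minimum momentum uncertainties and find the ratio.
Particle B has the larger minimum momentum uncertainty, by a factor of 4.73.

For each particle, the minimum momentum uncertainty is Δp_min = ℏ/(2Δx):

Particle A: Δp_A = ℏ/(2×7.430e-09 m) = 7.097e-27 kg·m/s
Particle B: Δp_B = ℏ/(2×1.570e-09 m) = 3.359e-26 kg·m/s

Ratio: Δp_B/Δp_A = 4.73

Since Δp_min ∝ 1/Δx, the particle with smaller position uncertainty (B) has larger momentum uncertainty.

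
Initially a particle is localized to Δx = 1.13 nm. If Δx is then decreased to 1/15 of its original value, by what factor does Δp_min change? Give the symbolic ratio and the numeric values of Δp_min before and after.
Original Δp_min = 4.666 × 10^-26 kg·m/s; new Δp'_min = 6.999 × 10^-25 kg·m/s; ratio Δp'_min/Δp_min = 15.

From the uncertainty principle ΔxΔp ≥ ℏ/2, the minimum momentum uncertainty is Δp_min = ℏ/(2Δx).

Original (Δx = 1.13 nm = 1.130e-09 m):
Δp_min = (1.055e-34 J·s)/(2 × 1.130e-09 m) = 4.666e-26 kg·m/s

When Δx → (1/15)Δx:
Δp'_min = ℏ/(2 × (1/15)Δx) = 15 × ℏ/(2Δx) = 15 × Δp_min
Δp'_min = 15 × 4.666e-26 kg·m/s = 6.999e-25 kg·m/s

Since Δp_min ∝ 1/Δx, when Δx is decreased to 1/15 of its original value, Δp_min increases to 15 times its original value.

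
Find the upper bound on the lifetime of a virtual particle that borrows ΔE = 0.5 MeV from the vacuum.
658.212 ys

Using the energy-time uncertainty principle:
ΔEΔt ≥ ℏ/2

For a virtual particle borrowing energy ΔE, the maximum lifetime is:
Δt_max = ℏ/(2ΔE)

Converting energy:
ΔE = 0.5 MeV = 8.011e-14 J

Δt_max = (1.055e-34 J·s) / (2 × 8.011e-14 J)
Δt_max = 6.582e-22 s = 658.212 ys

Virtual particles with higher borrowed energy exist for shorter times.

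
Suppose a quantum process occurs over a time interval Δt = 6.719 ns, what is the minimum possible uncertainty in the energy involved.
48.981 neV

Using the energy-time uncertainty principle:
ΔEΔt ≥ ℏ/2

The minimum uncertainty in energy is:
ΔE_min = ℏ/(2Δt)
ΔE_min = (1.055e-34 J·s) / (2 × 6.719e-09 s)
ΔE_min = 7.848e-27 J = 48.981 neV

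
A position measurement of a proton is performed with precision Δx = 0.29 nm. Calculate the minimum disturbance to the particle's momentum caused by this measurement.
1.818 × 10^-25 kg·m/s

The uncertainty principle implies that measuring position disturbs momentum:
ΔxΔp ≥ ℏ/2

When we measure position with precision Δx, we necessarily introduce a momentum uncertainty:
Δp ≥ ℏ/(2Δx)
Δp_min = (1.055e-34 J·s) / (2 × 2.900e-10 m)
Δp_min = 1.818e-25 kg·m/s

The more precisely we measure position, the greater the momentum disturbance.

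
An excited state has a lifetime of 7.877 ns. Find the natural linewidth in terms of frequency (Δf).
10.103 MHz

Using the energy-time uncertainty principle and E = hf:
ΔEΔt ≥ ℏ/2
hΔf·Δt ≥ ℏ/2

The minimum frequency uncertainty is:
Δf = ℏ/(2hτ) = 1/(4πτ)
Δf = 1/(4π × 7.877e-09 s)
Δf = 1.010e+07 Hz = 10.103 MHz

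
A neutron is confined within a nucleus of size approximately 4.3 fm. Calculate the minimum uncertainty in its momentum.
1.226 × 10^-20 kg·m/s

Using the Heisenberg uncertainty principle:
ΔxΔp ≥ ℏ/2

With Δx ≈ L = 4.300e-15 m (the confinement size):
Δp_min = ℏ/(2Δx)
Δp_min = (1.055e-34 J·s) / (2 × 4.300e-15 m)
Δp_min = 1.226e-20 kg·m/s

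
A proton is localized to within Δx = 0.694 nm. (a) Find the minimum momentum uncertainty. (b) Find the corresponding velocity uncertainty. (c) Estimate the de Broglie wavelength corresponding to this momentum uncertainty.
(a) Δp_min = 7.598 × 10^-26 kg·m/s
(b) Δv_min = 45.424 m/s
(c) λ_dB = 8.721 nm

Step-by-step:

(a) From the uncertainty principle:
Δp_min = ℏ/(2Δx) = (1.055e-34 J·s)/(2 × 6.940e-10 m) = 7.598e-26 kg·m/s

(b) The velocity uncertainty:
Δv = Δp/m = (7.598e-26 kg·m/s)/(1.673e-27 kg) = 4.542e+01 m/s = 45.424 m/s

(c) The de Broglie wavelength for this momentum:
λ = h/p = (6.626e-34 J·s)/(7.598e-26 kg·m/s) = 8.721e-09 m = 8.721 nm

Note: The de Broglie wavelength is comparable to the localization size, as expected from wave-particle duality.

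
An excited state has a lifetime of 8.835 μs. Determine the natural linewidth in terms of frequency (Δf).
9.007 kHz

Using the energy-time uncertainty principle and E = hf:
ΔEΔt ≥ ℏ/2
hΔf·Δt ≥ ℏ/2

The minimum frequency uncertainty is:
Δf = ℏ/(2hτ) = 1/(4πτ)
Δf = 1/(4π × 8.835e-06 s)
Δf = 9.007e+03 Hz = 9.007 kHz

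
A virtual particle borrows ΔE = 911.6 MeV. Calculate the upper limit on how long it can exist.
3.610 × 10^-25 s

Using the energy-time uncertainty principle:
ΔEΔt ≥ ℏ/2

For a virtual particle borrowing energy ΔE, the maximum lifetime is:
Δt_max = ℏ/(2ΔE)

Converting energy:
ΔE = 911.6 MeV = 1.461e-10 J

Δt_max = (1.055e-34 J·s) / (2 × 1.461e-10 J)
Δt_max = 3.610e-25 s = 3.610 × 10^-25 s

Virtual particles with higher borrowed energy exist for shorter times.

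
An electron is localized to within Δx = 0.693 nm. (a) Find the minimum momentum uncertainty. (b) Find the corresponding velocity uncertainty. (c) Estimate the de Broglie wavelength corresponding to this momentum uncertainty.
(a) Δp_min = 7.609 × 10^-26 kg·m/s
(b) Δv_min = 83.526 km/s
(c) λ_dB = 8.708 nm

Step-by-step:

(a) From the uncertainty principle:
Δp_min = ℏ/(2Δx) = (1.055e-34 J·s)/(2 × 6.930e-10 m) = 7.609e-26 kg·m/s

(b) The velocity uncertainty:
Δv = Δp/m = (7.609e-26 kg·m/s)/(9.109e-31 kg) = 8.353e+04 m/s = 83.526 km/s

(c) The de Broglie wavelength for this momentum:
λ = h/p = (6.626e-34 J·s)/(7.609e-26 kg·m/s) = 8.708e-09 m = 8.708 nm

Note: The de Broglie wavelength is comparable to the localization size, as expected from wave-particle duality.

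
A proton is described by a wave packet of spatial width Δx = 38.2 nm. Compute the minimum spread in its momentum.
1.380 × 10^-27 kg·m/s

For a wave packet, the spatial width Δx and momentum spread Δp are related by the uncertainty principle:
ΔxΔp ≥ ℏ/2

The minimum momentum spread is:
Δp_min = ℏ/(2Δx)
Δp_min = (1.055e-34 J·s) / (2 × 3.820e-08 m)
Δp_min = 1.380e-27 kg·m/s

A wave packet cannot have both a well-defined position and well-defined momentum.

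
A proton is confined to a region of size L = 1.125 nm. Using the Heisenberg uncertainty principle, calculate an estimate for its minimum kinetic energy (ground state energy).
4.099 μeV

Using the uncertainty principle to estimate ground state energy:

1. The position uncertainty is approximately the confinement size:
   Δx ≈ L = 1.125e-09 m

2. From ΔxΔp ≥ ℏ/2, the minimum momentum uncertainty is:
   Δp ≈ ℏ/(2L) = 4.687e-26 kg·m/s

3. The kinetic energy is approximately:
   KE ≈ (Δp)²/(2m) = (4.687e-26)²/(2 × 1.673e-27 kg)
   KE ≈ 6.567e-25 J = 4.099 μeV

This is an order-of-magnitude estimate of the ground state energy.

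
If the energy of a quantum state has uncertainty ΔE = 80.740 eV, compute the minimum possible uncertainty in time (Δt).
4.076 as

Using the energy-time uncertainty principle:
ΔEΔt ≥ ℏ/2

The minimum uncertainty in time is:
Δt_min = ℏ/(2ΔE)
Δt_min = (1.055e-34 J·s) / (2 × 1.294e-17 J)
Δt_min = 4.076e-18 s = 4.076 as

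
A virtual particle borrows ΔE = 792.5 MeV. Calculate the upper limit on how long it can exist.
4.153 × 10^-25 s

Using the energy-time uncertainty principle:
ΔEΔt ≥ ℏ/2

For a virtual particle borrowing energy ΔE, the maximum lifetime is:
Δt_max = ℏ/(2ΔE)

Converting energy:
ΔE = 792.5 MeV = 1.270e-10 J

Δt_max = (1.055e-34 J·s) / (2 × 1.270e-10 J)
Δt_max = 4.153e-25 s = 4.153 × 10^-25 s

Virtual particles with higher borrowed energy exist for shorter times.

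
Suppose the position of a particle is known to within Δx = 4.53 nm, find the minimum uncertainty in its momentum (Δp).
1.164 × 10^-26 kg·m/s

Using the Heisenberg uncertainty principle:
ΔxΔp ≥ ℏ/2

The minimum uncertainty in momentum is:
Δp_min = ℏ/(2Δx)
Δp_min = (1.055e-34 J·s) / (2 × 4.530e-09 m)
Δp_min = 1.164e-26 kg·m/s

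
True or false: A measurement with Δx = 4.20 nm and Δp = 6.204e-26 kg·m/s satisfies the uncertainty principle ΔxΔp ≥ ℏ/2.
Yes, it satisfies the uncertainty principle.

Calculate the product ΔxΔp:
ΔxΔp = (4.200e-09 m) × (6.204e-26 kg·m/s)
ΔxΔp = 2.606e-34 J·s

Compare to the minimum allowed value ℏ/2:
ℏ/2 = 5.273e-35 J·s

Since ΔxΔp = 2.606e-34 J·s ≥ 5.273e-35 J·s = ℏ/2,
the measurement satisfies the uncertainty principle.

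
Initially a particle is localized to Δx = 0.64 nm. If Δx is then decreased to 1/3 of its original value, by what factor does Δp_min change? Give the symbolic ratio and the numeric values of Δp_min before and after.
Original Δp_min = 8.239 × 10^-26 kg·m/s; new Δp'_min = 2.472 × 10^-25 kg·m/s; ratio Δp'_min/Δp_min = 3.

From the uncertainty principle ΔxΔp ≥ ℏ/2, the minimum momentum uncertainty is Δp_min = ℏ/(2Δx).

Original (Δx = 0.64 nm = 6.400e-10 m):
Δp_min = (1.055e-34 J·s)/(2 × 6.400e-10 m) = 8.239e-26 kg·m/s

When Δx → (1/3)Δx:
Δp'_min = ℏ/(2 × (1/3)Δx) = 3 × ℏ/(2Δx) = 3 × Δp_min
Δp'_min = 3 × 8.239e-26 kg·m/s = 2.472e-25 kg·m/s

Since Δp_min ∝ 1/Δx, when Δx is decreased to 1/3 of its original value, Δp_min increases to 3 times its original value.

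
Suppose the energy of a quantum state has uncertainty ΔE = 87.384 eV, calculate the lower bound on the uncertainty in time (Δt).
3.766 as

Using the energy-time uncertainty principle:
ΔEΔt ≥ ℏ/2

The minimum uncertainty in time is:
Δt_min = ℏ/(2ΔE)
Δt_min = (1.055e-34 J·s) / (2 × 1.400e-17 J)
Δt_min = 3.766e-18 s = 3.766 as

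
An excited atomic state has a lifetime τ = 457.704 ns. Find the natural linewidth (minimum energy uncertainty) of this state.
719.037 peV

Using the energy-time uncertainty principle:
ΔEΔt ≥ ℏ/2

The lifetime τ represents the time uncertainty Δt.
The natural linewidth (minimum energy uncertainty) is:

ΔE = ℏ/(2τ)
ΔE = (1.055e-34 J·s) / (2 × 4.577e-07 s)
ΔE = 1.152e-28 J = 719.037 peV

This natural linewidth limits the precision of spectroscopic measurements.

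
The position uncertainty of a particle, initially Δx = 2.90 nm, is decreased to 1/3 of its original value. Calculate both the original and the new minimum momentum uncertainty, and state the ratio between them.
Original Δp_min = 1.818 × 10^-26 kg·m/s; new Δp'_min = 5.455 × 10^-26 kg·m/s; ratio Δp'_min/Δp_min = 3.

From the uncertainty principle ΔxΔp ≥ ℏ/2, the minimum momentum uncertainty is Δp_min = ℏ/(2Δx).

Original (Δx = 2.90 nm = 2.900e-09 m):
Δp_min = (1.055e-34 J·s)/(2 × 2.900e-09 m) = 1.818e-26 kg·m/s

When Δx → (1/3)Δx:
Δp'_min = ℏ/(2 × (1/3)Δx) = 3 × ℏ/(2Δx) = 3 × Δp_min
Δp'_min = 3 × 1.818e-26 kg·m/s = 5.455e-26 kg·m/s

Since Δp_min ∝ 1/Δx, when Δx is decreased to 1/3 of its original value, Δp_min increases to 3 times its original value.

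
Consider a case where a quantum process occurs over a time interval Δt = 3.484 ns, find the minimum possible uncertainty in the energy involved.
94.462 neV

Using the energy-time uncertainty principle:
ΔEΔt ≥ ℏ/2

The minimum uncertainty in energy is:
ΔE_min = ℏ/(2Δt)
ΔE_min = (1.055e-34 J·s) / (2 × 3.484e-09 s)
ΔE_min = 1.513e-26 J = 94.462 neV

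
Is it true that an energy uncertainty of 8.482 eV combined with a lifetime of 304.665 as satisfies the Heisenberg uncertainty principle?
Yes, it satisfies the uncertainty relation.

Calculate the product ΔEΔt:
ΔE = 8.482 eV = 1.359e-18 J
ΔEΔt = (1.359e-18 J) × (3.047e-16 s)
ΔEΔt = 4.140e-34 J·s

Compare to the minimum allowed value ℏ/2:
ℏ/2 = 5.273e-35 J·s

Since ΔEΔt = 4.140e-34 J·s ≥ 5.273e-35 J·s = ℏ/2,
this satisfies the uncertainty relation.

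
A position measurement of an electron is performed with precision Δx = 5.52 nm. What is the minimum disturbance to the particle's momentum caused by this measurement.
9.552 × 10^-27 kg·m/s

The uncertainty principle implies that measuring position disturbs momentum:
ΔxΔp ≥ ℏ/2

When we measure position with precision Δx, we necessarily introduce a momentum uncertainty:
Δp ≥ ℏ/(2Δx)
Δp_min = (1.055e-34 J·s) / (2 × 5.520e-09 m)
Δp_min = 9.552e-27 kg·m/s

The more precisely we measure position, the greater the momentum disturbance.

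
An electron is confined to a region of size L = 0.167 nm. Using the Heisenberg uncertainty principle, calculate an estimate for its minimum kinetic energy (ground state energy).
341.531 meV

Using the uncertainty principle to estimate ground state energy:

1. The position uncertainty is approximately the confinement size:
   Δx ≈ L = 1.670e-10 m

2. From ΔxΔp ≥ ℏ/2, the minimum momentum uncertainty is:
   Δp ≈ ℏ/(2L) = 3.157e-25 kg·m/s

3. The kinetic energy is approximately:
   KE ≈ (Δp)²/(2m) = (3.157e-25)²/(2 × 9.109e-31 kg)
   KE ≈ 5.472e-20 J = 341.531 meV

This is an order-of-magnitude estimate of the ground state energy.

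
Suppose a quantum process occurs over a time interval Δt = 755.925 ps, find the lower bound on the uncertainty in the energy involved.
435.369 neV

Using the energy-time uncertainty principle:
ΔEΔt ≥ ℏ/2

The minimum uncertainty in energy is:
ΔE_min = ℏ/(2Δt)
ΔE_min = (1.055e-34 J·s) / (2 × 7.559e-10 s)
ΔE_min = 6.975e-26 J = 435.369 neV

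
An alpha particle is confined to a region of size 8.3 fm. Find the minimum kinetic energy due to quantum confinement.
18.955 keV

Using the uncertainty principle:

1. Position uncertainty: Δx ≈ 8.300e-15 m
2. Minimum momentum uncertainty: Δp = ℏ/(2Δx) = 6.353e-21 kg·m/s
3. Minimum kinetic energy:
   KE = (Δp)²/(2m) = (6.353e-21)²/(2 × 6.645e-27 kg)
   KE = 3.037e-15 J = 18.955 keV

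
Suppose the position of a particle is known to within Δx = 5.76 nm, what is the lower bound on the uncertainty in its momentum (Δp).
9.154 × 10^-27 kg·m/s

Using the Heisenberg uncertainty principle:
ΔxΔp ≥ ℏ/2

The minimum uncertainty in momentum is:
Δp_min = ℏ/(2Δx)
Δp_min = (1.055e-34 J·s) / (2 × 5.760e-09 m)
Δp_min = 9.154e-27 kg·m/s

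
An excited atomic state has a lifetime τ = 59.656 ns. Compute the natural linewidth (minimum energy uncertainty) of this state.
5.517 neV

Using the energy-time uncertainty principle:
ΔEΔt ≥ ℏ/2

The lifetime τ represents the time uncertainty Δt.
The natural linewidth (minimum energy uncertainty) is:

ΔE = ℏ/(2τ)
ΔE = (1.055e-34 J·s) / (2 × 5.966e-08 s)
ΔE = 8.839e-28 J = 5.517 neV

This natural linewidth limits the precision of spectroscopic measurements.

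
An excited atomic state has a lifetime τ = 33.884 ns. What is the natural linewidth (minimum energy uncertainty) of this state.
9.713 neV

Using the energy-time uncertainty principle:
ΔEΔt ≥ ℏ/2

The lifetime τ represents the time uncertainty Δt.
The natural linewidth (minimum energy uncertainty) is:

ΔE = ℏ/(2τ)
ΔE = (1.055e-34 J·s) / (2 × 3.388e-08 s)
ΔE = 1.556e-27 J = 9.713 neV

This natural linewidth limits the precision of spectroscopic measurements.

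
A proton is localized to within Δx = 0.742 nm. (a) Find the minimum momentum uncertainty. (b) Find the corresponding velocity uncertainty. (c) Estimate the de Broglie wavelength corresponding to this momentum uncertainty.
(a) Δp_min = 7.106 × 10^-26 kg·m/s
(b) Δv_min = 42.486 m/s
(c) λ_dB = 9.324 nm

Step-by-step:

(a) From the uncertainty principle:
Δp_min = ℏ/(2Δx) = (1.055e-34 J·s)/(2 × 7.420e-10 m) = 7.106e-26 kg·m/s

(b) The velocity uncertainty:
Δv = Δp/m = (7.106e-26 kg·m/s)/(1.673e-27 kg) = 4.249e+01 m/s = 42.486 m/s

(c) The de Broglie wavelength for this momentum:
λ = h/p = (6.626e-34 J·s)/(7.106e-26 kg·m/s) = 9.324e-09 m = 9.324 nm

Note: The de Broglie wavelength is comparable to the localization size, as expected from wave-particle duality.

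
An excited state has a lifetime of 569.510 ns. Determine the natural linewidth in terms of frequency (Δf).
139.730 kHz

Using the energy-time uncertainty principle and E = hf:
ΔEΔt ≥ ℏ/2
hΔf·Δt ≥ ℏ/2

The minimum frequency uncertainty is:
Δf = ℏ/(2hτ) = 1/(4πτ)
Δf = 1/(4π × 5.695e-07 s)
Δf = 1.397e+05 Hz = 139.730 kHz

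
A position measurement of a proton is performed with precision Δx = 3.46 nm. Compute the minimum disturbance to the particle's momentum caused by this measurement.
1.524 × 10^-26 kg·m/s

The uncertainty principle implies that measuring position disturbs momentum:
ΔxΔp ≥ ℏ/2

When we measure position with precision Δx, we necessarily introduce a momentum uncertainty:
Δp ≥ ℏ/(2Δx)
Δp_min = (1.055e-34 J·s) / (2 × 3.460e-09 m)
Δp_min = 1.524e-26 kg·m/s

The more precisely we measure position, the greater the momentum disturbance.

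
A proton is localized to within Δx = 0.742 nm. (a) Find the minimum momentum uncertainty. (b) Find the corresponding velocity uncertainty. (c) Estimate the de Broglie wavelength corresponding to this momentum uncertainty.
(a) Δp_min = 7.106 × 10^-26 kg·m/s
(b) Δv_min = 42.486 m/s
(c) λ_dB = 9.324 nm

Step-by-step:

(a) From the uncertainty principle:
Δp_min = ℏ/(2Δx) = (1.055e-34 J·s)/(2 × 7.420e-10 m) = 7.106e-26 kg·m/s

(b) The velocity uncertainty:
Δv = Δp/m = (7.106e-26 kg·m/s)/(1.673e-27 kg) = 4.249e+01 m/s = 42.486 m/s

(c) The de Broglie wavelength for this momentum:
λ = h/p = (6.626e-34 J·s)/(7.106e-26 kg·m/s) = 9.324e-09 m = 9.324 nm

Note: The de Broglie wavelength is comparable to the localization size, as expected from wave-particle duality.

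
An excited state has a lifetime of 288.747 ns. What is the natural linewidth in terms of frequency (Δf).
275.596 kHz

Using the energy-time uncertainty principle and E = hf:
ΔEΔt ≥ ℏ/2
hΔf·Δt ≥ ℏ/2

The minimum frequency uncertainty is:
Δf = ℏ/(2hτ) = 1/(4πτ)
Δf = 1/(4π × 2.887e-07 s)
Δf = 2.756e+05 Hz = 275.596 kHz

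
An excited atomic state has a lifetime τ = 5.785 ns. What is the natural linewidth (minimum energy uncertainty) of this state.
56.890 neV

Using the energy-time uncertainty principle:
ΔEΔt ≥ ℏ/2

The lifetime τ represents the time uncertainty Δt.
The natural linewidth (minimum energy uncertainty) is:

ΔE = ℏ/(2τ)
ΔE = (1.055e-34 J·s) / (2 × 5.785e-09 s)
ΔE = 9.115e-27 J = 56.890 neV

This natural linewidth limits the precision of spectroscopic measurements.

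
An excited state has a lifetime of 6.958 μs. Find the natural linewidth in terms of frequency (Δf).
11.437 kHz

Using the energy-time uncertainty principle and E = hf:
ΔEΔt ≥ ℏ/2
hΔf·Δt ≥ ℏ/2

The minimum frequency uncertainty is:
Δf = ℏ/(2hτ) = 1/(4πτ)
Δf = 1/(4π × 6.958e-06 s)
Δf = 1.144e+04 Hz = 11.437 kHz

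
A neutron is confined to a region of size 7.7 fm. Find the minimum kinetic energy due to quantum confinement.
87.372 keV

Using the uncertainty principle:

1. Position uncertainty: Δx ≈ 7.700e-15 m
2. Minimum momentum uncertainty: Δp = ℏ/(2Δx) = 6.848e-21 kg·m/s
3. Minimum kinetic energy:
   KE = (Δp)²/(2m) = (6.848e-21)²/(2 × 1.675e-27 kg)
   KE = 1.400e-14 J = 87.372 keV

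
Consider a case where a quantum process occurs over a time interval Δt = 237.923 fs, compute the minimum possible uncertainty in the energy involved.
1.383 meV

Using the energy-time uncertainty principle:
ΔEΔt ≥ ℏ/2

The minimum uncertainty in energy is:
ΔE_min = ℏ/(2Δt)
ΔE_min = (1.055e-34 J·s) / (2 × 2.379e-13 s)
ΔE_min = 2.216e-22 J = 1.383 meV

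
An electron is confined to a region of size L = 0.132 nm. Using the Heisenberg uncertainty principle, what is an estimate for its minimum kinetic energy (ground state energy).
546.657 meV

Using the uncertainty principle to estimate ground state energy:

1. The position uncertainty is approximately the confinement size:
   Δx ≈ L = 1.320e-10 m

2. From ΔxΔp ≥ ℏ/2, the minimum momentum uncertainty is:
   Δp ≈ ℏ/(2L) = 3.995e-25 kg·m/s

3. The kinetic energy is approximately:
   KE ≈ (Δp)²/(2m) = (3.995e-25)²/(2 × 9.109e-31 kg)
   KE ≈ 8.758e-20 J = 546.657 meV

This is an order-of-magnitude estimate of the ground state energy.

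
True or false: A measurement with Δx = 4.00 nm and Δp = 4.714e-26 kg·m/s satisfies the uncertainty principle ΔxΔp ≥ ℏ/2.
Yes, it satisfies the uncertainty principle.

Calculate the product ΔxΔp:
ΔxΔp = (4.000e-09 m) × (4.714e-26 kg·m/s)
ΔxΔp = 1.886e-34 J·s

Compare to the minimum allowed value ℏ/2:
ℏ/2 = 5.273e-35 J·s

Since ΔxΔp = 1.886e-34 J·s ≥ 5.273e-35 J·s = ℏ/2,
the measurement satisfies the uncertainty principle.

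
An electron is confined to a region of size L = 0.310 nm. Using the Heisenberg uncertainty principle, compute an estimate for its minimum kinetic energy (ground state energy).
99.115 meV

Using the uncertainty principle to estimate ground state energy:

1. The position uncertainty is approximately the confinement size:
   Δx ≈ L = 3.100e-10 m

2. From ΔxΔp ≥ ℏ/2, the minimum momentum uncertainty is:
   Δp ≈ ℏ/(2L) = 1.701e-25 kg·m/s

3. The kinetic energy is approximately:
   KE ≈ (Δp)²/(2m) = (1.701e-25)²/(2 × 9.109e-31 kg)
   KE ≈ 1.588e-20 J = 99.115 meV

This is an order-of-magnitude estimate of the ground state energy.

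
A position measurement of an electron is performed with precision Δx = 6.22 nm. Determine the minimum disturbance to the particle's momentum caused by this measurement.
8.477 × 10^-27 kg·m/s

The uncertainty principle implies that measuring position disturbs momentum:
ΔxΔp ≥ ℏ/2

When we measure position with precision Δx, we necessarily introduce a momentum uncertainty:
Δp ≥ ℏ/(2Δx)
Δp_min = (1.055e-34 J·s) / (2 × 6.220e-09 m)
Δp_min = 8.477e-27 kg·m/s

The more precisely we measure position, the greater the momentum disturbance.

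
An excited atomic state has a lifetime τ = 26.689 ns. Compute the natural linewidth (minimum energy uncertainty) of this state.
12.331 neV

Using the energy-time uncertainty principle:
ΔEΔt ≥ ℏ/2

The lifetime τ represents the time uncertainty Δt.
The natural linewidth (minimum energy uncertainty) is:

ΔE = ℏ/(2τ)
ΔE = (1.055e-34 J·s) / (2 × 2.669e-08 s)
ΔE = 1.976e-27 J = 12.331 neV

This natural linewidth limits the precision of spectroscopic measurements.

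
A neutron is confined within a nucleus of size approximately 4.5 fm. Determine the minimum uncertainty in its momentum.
1.172 × 10^-20 kg·m/s

Using the Heisenberg uncertainty principle:
ΔxΔp ≥ ℏ/2

With Δx ≈ L = 4.500e-15 m (the confinement size):
Δp_min = ℏ/(2Δx)
Δp_min = (1.055e-34 J·s) / (2 × 4.500e-15 m)
Δp_min = 1.172e-20 kg·m/s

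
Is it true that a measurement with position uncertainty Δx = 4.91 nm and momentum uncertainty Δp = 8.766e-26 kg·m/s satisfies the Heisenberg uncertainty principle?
Yes, it satisfies the uncertainty principle.

Calculate the product ΔxΔp:
ΔxΔp = (4.910e-09 m) × (8.766e-26 kg·m/s)
ΔxΔp = 4.304e-34 J·s

Compare to the minimum allowed value ℏ/2:
ℏ/2 = 5.273e-35 J·s

Since ΔxΔp = 4.304e-34 J·s ≥ 5.273e-35 J·s = ℏ/2,
the measurement satisfies the uncertainty principle.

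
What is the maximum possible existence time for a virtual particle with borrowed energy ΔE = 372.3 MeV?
8.840 × 10^-25 s

Using the energy-time uncertainty principle:
ΔEΔt ≥ ℏ/2

For a virtual particle borrowing energy ΔE, the maximum lifetime is:
Δt_max = ℏ/(2ΔE)

Converting energy:
ΔE = 372.3 MeV = 5.965e-11 J

Δt_max = (1.055e-34 J·s) / (2 × 5.965e-11 J)
Δt_max = 8.840e-25 s = 8.840 × 10^-25 s

Virtual particles with higher borrowed energy exist for shorter times.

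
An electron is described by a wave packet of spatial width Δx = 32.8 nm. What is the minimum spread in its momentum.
1.608 × 10^-27 kg·m/s

For a wave packet, the spatial width Δx and momentum spread Δp are related by the uncertainty principle:
ΔxΔp ≥ ℏ/2

The minimum momentum spread is:
Δp_min = ℏ/(2Δx)
Δp_min = (1.055e-34 J·s) / (2 × 3.280e-08 m)
Δp_min = 1.608e-27 kg·m/s

A wave packet cannot have both a well-defined position and well-defined momentum.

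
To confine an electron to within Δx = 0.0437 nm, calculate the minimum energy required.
4.988 eV

Localizing a particle requires giving it sufficient momentum uncertainty:

1. From uncertainty principle: Δp ≥ ℏ/(2Δx)
   Δp_min = (1.055e-34 J·s) / (2 × 4.370e-11 m)
   Δp_min = 1.207e-24 kg·m/s

2. This momentum uncertainty corresponds to kinetic energy:
   KE ≈ (Δp)²/(2m) = (1.207e-24)²/(2 × 9.109e-31 kg)
   KE = 7.991e-19 J = 4.988 eV

Tighter localization requires more energy.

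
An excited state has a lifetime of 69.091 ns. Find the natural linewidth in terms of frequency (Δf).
1.152 MHz

Using the energy-time uncertainty principle and E = hf:
ΔEΔt ≥ ℏ/2
hΔf·Δt ≥ ℏ/2

The minimum frequency uncertainty is:
Δf = ℏ/(2hτ) = 1/(4πτ)
Δf = 1/(4π × 6.909e-08 s)
Δf = 1.152e+06 Hz = 1.152 MHz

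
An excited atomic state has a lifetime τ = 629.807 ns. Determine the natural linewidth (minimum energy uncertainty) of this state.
522.551 peV

Using the energy-time uncertainty principle:
ΔEΔt ≥ ℏ/2

The lifetime τ represents the time uncertainty Δt.
The natural linewidth (minimum energy uncertainty) is:

ΔE = ℏ/(2τ)
ΔE = (1.055e-34 J·s) / (2 × 6.298e-07 s)
ΔE = 8.372e-29 J = 522.551 peV

This natural linewidth limits the precision of spectroscopic measurements.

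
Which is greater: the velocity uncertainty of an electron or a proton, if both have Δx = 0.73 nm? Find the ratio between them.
The electron has the larger minimum velocity uncertainty, by a ratio of 1836.2.

For both particles, Δp_min = ℏ/(2Δx) = 7.223e-26 kg·m/s (same for both).

The velocity uncertainty is Δv = Δp/m:
- electron: Δv = 7.223e-26 / 9.109e-31 = 7.929e+04 m/s = 79.293 km/s
- proton: Δv = 7.223e-26 / 1.673e-27 = 4.318e+01 m/s = 43.184 m/s

Ratio: 7.929e+04 / 4.318e+01 = 1836.2

The lighter particle has larger velocity uncertainty because Δv ∝ 1/m.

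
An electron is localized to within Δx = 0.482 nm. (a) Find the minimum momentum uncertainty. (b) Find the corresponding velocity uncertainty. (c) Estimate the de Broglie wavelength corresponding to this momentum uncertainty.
(a) Δp_min = 1.094 × 10^-25 kg·m/s
(b) Δv_min = 120.091 km/s
(c) λ_dB = 6.057 nm

Step-by-step:

(a) From the uncertainty principle:
Δp_min = ℏ/(2Δx) = (1.055e-34 J·s)/(2 × 4.820e-10 m) = 1.094e-25 kg·m/s

(b) The velocity uncertainty:
Δv = Δp/m = (1.094e-25 kg·m/s)/(9.109e-31 kg) = 1.201e+05 m/s = 120.091 km/s

(c) The de Broglie wavelength for this momentum:
λ = h/p = (6.626e-34 J·s)/(1.094e-25 kg·m/s) = 6.057e-09 m = 6.057 nm

Note: The de Broglie wavelength is comparable to the localization size, as expected from wave-particle duality.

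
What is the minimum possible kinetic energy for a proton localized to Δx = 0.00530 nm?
184.673 meV

Localizing a particle requires giving it sufficient momentum uncertainty:

1. From uncertainty principle: Δp ≥ ℏ/(2Δx)
   Δp_min = (1.055e-34 J·s) / (2 × 5.300e-12 m)
   Δp_min = 9.949e-24 kg·m/s

2. This momentum uncertainty corresponds to kinetic energy:
   KE ≈ (Δp)²/(2m) = (9.949e-24)²/(2 × 1.673e-27 kg)
   KE = 2.959e-20 J = 184.673 meV

Tighter localization requires more energy.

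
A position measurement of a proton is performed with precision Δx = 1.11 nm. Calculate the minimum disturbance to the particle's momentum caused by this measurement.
4.750 × 10^-26 kg·m/s

The uncertainty principle implies that measuring position disturbs momentum:
ΔxΔp ≥ ℏ/2

When we measure position with precision Δx, we necessarily introduce a momentum uncertainty:
Δp ≥ ℏ/(2Δx)
Δp_min = (1.055e-34 J·s) / (2 × 1.110e-09 m)
Δp_min = 4.750e-26 kg·m/s

The more precisely we measure position, the greater the momentum disturbance.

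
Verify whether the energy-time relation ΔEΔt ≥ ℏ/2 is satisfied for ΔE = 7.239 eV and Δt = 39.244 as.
No, it violates the uncertainty relation.

Calculate the product ΔEΔt:
ΔE = 7.239 eV = 1.160e-18 J
ΔEΔt = (1.160e-18 J) × (3.924e-17 s)
ΔEΔt = 4.552e-35 J·s

Compare to the minimum allowed value ℏ/2:
ℏ/2 = 5.273e-35 J·s

Since ΔEΔt = 4.552e-35 J·s < 5.273e-35 J·s = ℏ/2,
this violates the uncertainty relation.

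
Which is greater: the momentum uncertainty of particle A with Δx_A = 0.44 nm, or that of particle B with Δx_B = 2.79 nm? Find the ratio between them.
Particle A has the larger minimum momentum uncertainty, by a factor of 6.34.

For each particle, the minimum momentum uncertainty is Δp_min = ℏ/(2Δx):

Particle A: Δp_A = ℏ/(2×4.400e-10 m) = 1.198e-25 kg·m/s
Particle B: Δp_B = ℏ/(2×2.790e-09 m) = 1.890e-26 kg·m/s

Ratio: Δp_A/Δp_B = 6.34

Since Δp_min ∝ 1/Δx, the particle with smaller position uncertainty (A) has larger momentum uncertainty.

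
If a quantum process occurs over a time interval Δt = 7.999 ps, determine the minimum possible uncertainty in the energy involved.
41.143 μeV

Using the energy-time uncertainty principle:
ΔEΔt ≥ ℏ/2

The minimum uncertainty in energy is:
ΔE_min = ℏ/(2Δt)
ΔE_min = (1.055e-34 J·s) / (2 × 7.999e-12 s)
ΔE_min = 6.592e-24 J = 41.143 μeV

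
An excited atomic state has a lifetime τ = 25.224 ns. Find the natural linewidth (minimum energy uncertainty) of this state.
13.047 neV

Using the energy-time uncertainty principle:
ΔEΔt ≥ ℏ/2

The lifetime τ represents the time uncertainty Δt.
The natural linewidth (minimum energy uncertainty) is:

ΔE = ℏ/(2τ)
ΔE = (1.055e-34 J·s) / (2 × 2.522e-08 s)
ΔE = 2.090e-27 J = 13.047 neV

This natural linewidth limits the precision of spectroscopic measurements.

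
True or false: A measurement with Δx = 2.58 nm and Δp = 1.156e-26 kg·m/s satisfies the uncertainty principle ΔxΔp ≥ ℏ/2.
No, it violates the uncertainty principle (impossible measurement).

Calculate the product ΔxΔp:
ΔxΔp = (2.580e-09 m) × (1.156e-26 kg·m/s)
ΔxΔp = 2.982e-35 J·s

Compare to the minimum allowed value ℏ/2:
ℏ/2 = 5.273e-35 J·s

Since ΔxΔp = 2.982e-35 J·s < 5.273e-35 J·s = ℏ/2,
the measurement violates the uncertainty principle.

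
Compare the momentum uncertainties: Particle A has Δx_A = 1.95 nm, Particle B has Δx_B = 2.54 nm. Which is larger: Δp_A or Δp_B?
Particle A has the larger minimum momentum uncertainty, by a factor of 1.30.

For each particle, the minimum momentum uncertainty is Δp_min = ℏ/(2Δx):

Particle A: Δp_A = ℏ/(2×1.950e-09 m) = 2.704e-26 kg·m/s
Particle B: Δp_B = ℏ/(2×2.540e-09 m) = 2.076e-26 kg·m/s

Ratio: Δp_A/Δp_B = 1.30

Since Δp_min ∝ 1/Δx, the particle with smaller position uncertainty (A) has larger momentum uncertainty.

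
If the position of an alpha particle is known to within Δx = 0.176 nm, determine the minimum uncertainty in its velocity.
45.088 m/s

Using the Heisenberg uncertainty principle and Δp = mΔv:
ΔxΔp ≥ ℏ/2
Δx(mΔv) ≥ ℏ/2

The minimum uncertainty in velocity is:
Δv_min = ℏ/(2mΔx)
Δv_min = (1.055e-34 J·s) / (2 × 6.645e-27 kg × 1.760e-10 m)
Δv_min = 4.509e+01 m/s = 45.088 m/s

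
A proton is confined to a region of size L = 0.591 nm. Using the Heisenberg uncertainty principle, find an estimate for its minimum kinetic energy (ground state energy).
14.852 μeV

Using the uncertainty principle to estimate ground state energy:

1. The position uncertainty is approximately the confinement size:
   Δx ≈ L = 5.910e-10 m

2. From ΔxΔp ≥ ℏ/2, the minimum momentum uncertainty is:
   Δp ≈ ℏ/(2L) = 8.922e-26 kg·m/s

3. The kinetic energy is approximately:
   KE ≈ (Δp)²/(2m) = (8.922e-26)²/(2 × 1.673e-27 kg)
   KE ≈ 2.380e-24 J = 14.852 μeV

This is an order-of-magnitude estimate of the ground state energy.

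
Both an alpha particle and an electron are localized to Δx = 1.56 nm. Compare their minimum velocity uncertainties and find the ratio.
The electron has the larger minimum velocity uncertainty, by a ratio of 7294.3.

For both particles, Δp_min = ℏ/(2Δx) = 3.380e-26 kg·m/s (same for both).

The velocity uncertainty is Δv = Δp/m:
- alpha particle: Δv = 3.380e-26 / 6.645e-27 = 5.087e+00 m/s = 5.087 m/s
- electron: Δv = 3.380e-26 / 9.109e-31 = 3.711e+04 m/s = 37.105 km/s

Ratio: 3.711e+04 / 5.087e+00 = 7294.3

The lighter particle has larger velocity uncertainty because Δv ∝ 1/m.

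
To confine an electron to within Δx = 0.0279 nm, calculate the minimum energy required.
12.236 eV

Localizing a particle requires giving it sufficient momentum uncertainty:

1. From uncertainty principle: Δp ≥ ℏ/(2Δx)
   Δp_min = (1.055e-34 J·s) / (2 × 2.790e-11 m)
   Δp_min = 1.890e-24 kg·m/s

2. This momentum uncertainty corresponds to kinetic energy:
   KE ≈ (Δp)²/(2m) = (1.890e-24)²/(2 × 9.109e-31 kg)
   KE = 1.960e-18 J = 12.236 eV

Tighter localization requires more energy.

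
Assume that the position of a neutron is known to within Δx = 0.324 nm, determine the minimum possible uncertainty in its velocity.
97.164 m/s

Using the Heisenberg uncertainty principle and Δp = mΔv:
ΔxΔp ≥ ℏ/2
Δx(mΔv) ≥ ℏ/2

The minimum uncertainty in velocity is:
Δv_min = ℏ/(2mΔx)
Δv_min = (1.055e-34 J·s) / (2 × 1.675e-27 kg × 3.240e-10 m)
Δv_min = 9.716e+01 m/s = 97.164 m/s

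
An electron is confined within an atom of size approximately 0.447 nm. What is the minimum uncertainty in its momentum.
1.180 × 10^-25 kg·m/s

Using the Heisenberg uncertainty principle:
ΔxΔp ≥ ℏ/2

With Δx ≈ L = 4.470e-10 m (the confinement size):
Δp_min = ℏ/(2Δx)
Δp_min = (1.055e-34 J·s) / (2 × 4.470e-10 m)
Δp_min = 1.180e-25 kg·m/s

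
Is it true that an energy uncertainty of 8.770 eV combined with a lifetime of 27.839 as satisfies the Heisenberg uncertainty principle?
No, it violates the uncertainty relation.

Calculate the product ΔEΔt:
ΔE = 8.770 eV = 1.405e-18 J
ΔEΔt = (1.405e-18 J) × (2.784e-17 s)
ΔEΔt = 3.912e-35 J·s

Compare to the minimum allowed value ℏ/2:
ℏ/2 = 5.273e-35 J·s

Since ΔEΔt = 3.912e-35 J·s < 5.273e-35 J·s = ℏ/2,
this violates the uncertainty relation.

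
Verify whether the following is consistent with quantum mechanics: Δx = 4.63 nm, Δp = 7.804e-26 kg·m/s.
Yes, it satisfies the uncertainty principle.

Calculate the product ΔxΔp:
ΔxΔp = (4.630e-09 m) × (7.804e-26 kg·m/s)
ΔxΔp = 3.613e-34 J·s

Compare to the minimum allowed value ℏ/2:
ℏ/2 = 5.273e-35 J·s

Since ΔxΔp = 3.613e-34 J·s ≥ 5.273e-35 J·s = ℏ/2,
the measurement satisfies the uncertainty principle.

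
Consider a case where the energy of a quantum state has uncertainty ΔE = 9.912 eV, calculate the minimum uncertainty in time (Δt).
33.203 as

Using the energy-time uncertainty principle:
ΔEΔt ≥ ℏ/2

The minimum uncertainty in time is:
Δt_min = ℏ/(2ΔE)
Δt_min = (1.055e-34 J·s) / (2 × 1.588e-18 J)
Δt_min = 3.320e-17 s = 33.203 as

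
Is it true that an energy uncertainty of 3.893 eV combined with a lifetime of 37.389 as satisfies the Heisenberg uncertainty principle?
No, it violates the uncertainty relation.

Calculate the product ΔEΔt:
ΔE = 3.893 eV = 6.237e-19 J
ΔEΔt = (6.237e-19 J) × (3.739e-17 s)
ΔEΔt = 2.332e-35 J·s

Compare to the minimum allowed value ℏ/2:
ℏ/2 = 5.273e-35 J·s

Since ΔEΔt = 2.332e-35 J·s < 5.273e-35 J·s = ℏ/2,
this violates the uncertainty relation.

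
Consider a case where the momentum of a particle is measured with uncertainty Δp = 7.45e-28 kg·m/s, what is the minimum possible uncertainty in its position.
70.777 nm

Using the Heisenberg uncertainty principle:
ΔxΔp ≥ ℏ/2

The minimum uncertainty in position is:
Δx_min = ℏ/(2Δp)
Δx_min = (1.055e-34 J·s) / (2 × 7.450e-28 kg·m/s)
Δx_min = 7.078e-08 m = 70.777 nm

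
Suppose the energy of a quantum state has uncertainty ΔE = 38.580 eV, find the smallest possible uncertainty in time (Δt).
8.530 as

Using the energy-time uncertainty principle:
ΔEΔt ≥ ℏ/2

The minimum uncertainty in time is:
Δt_min = ℏ/(2ΔE)
Δt_min = (1.055e-34 J·s) / (2 × 6.181e-18 J)
Δt_min = 8.530e-18 s = 8.530 as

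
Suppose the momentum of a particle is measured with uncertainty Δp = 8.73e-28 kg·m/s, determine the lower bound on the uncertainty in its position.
60.399 nm

Using the Heisenberg uncertainty principle:
ΔxΔp ≥ ℏ/2

The minimum uncertainty in position is:
Δx_min = ℏ/(2Δp)
Δx_min = (1.055e-34 J·s) / (2 × 8.730e-28 kg·m/s)
Δx_min = 6.040e-08 m = 60.399 nm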